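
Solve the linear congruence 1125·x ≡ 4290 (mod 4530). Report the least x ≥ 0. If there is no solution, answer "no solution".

32

First find gcd(1125, 4530):
4530 = 4·1125 + 30
1125 = 37·30 + 15
30 = 2·15 + 0
gcd = 15 and 15 | 4290, so solutions exist. Divide through by 15: 75x ≡ 286 (mod 302).
Now find 75⁻¹ mod 302:
302 = 4×75 + 2
75 = 37×2 + 1
2 = 2×1 + 0
Back-substitute:
1 = 75 − 37·2
1 = −37·302 + 149·75
So 75⁻¹ ≡ 149 (mod 302).
Then x ≡ 149·286 ≡ 32 (mod 302); the smallest non-negative solution is x = 32.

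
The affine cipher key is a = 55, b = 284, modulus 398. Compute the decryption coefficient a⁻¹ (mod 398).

gcd(398, 55) by repeated division:
398 = 7×55 + 13
55 = 4×13 + 3
13 = 4×3 + 1
3 = 3×1 + 0
The gcd is 1. Working backward:
1 = 13 − 4·3
1 = −4·55 + 17·13
1 = 17·398 − 123·55
So 55·(-123) ≡ 1 (mod 398), and -123 ≡ 275 (mod 398).

275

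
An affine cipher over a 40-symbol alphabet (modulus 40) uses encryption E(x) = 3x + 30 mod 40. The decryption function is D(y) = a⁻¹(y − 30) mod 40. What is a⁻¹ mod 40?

Apply the Euclidean algorithm to 40 and 3:
40 = 13*3 + 1
3 = 3*1 + 0
The gcd is 1. Working backward:
1 = 40 − 13·3
So 3·(-13) ≡ 1 (mod 40), and -13 ≡ 27 (mod 40).

27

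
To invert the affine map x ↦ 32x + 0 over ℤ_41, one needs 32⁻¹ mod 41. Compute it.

Apply the Euclidean algorithm to 41 and 32:
41 = 1×32 + 9
32 = 3×9 + 5
9 = 1×5 + 4
5 = 1×4 + 1
4 = 4×1 + 0
Since gcd(32, 41) = 1, back-substitute to write 1 as a combination:
1 = 5 − 4
1 = −9 + 2·5
1 = 2·32 − 7·9
1 = −7·41 + 9·32
So 32·9 ≡ 1 (mod 41).

9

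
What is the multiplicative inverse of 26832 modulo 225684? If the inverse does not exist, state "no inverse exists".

no inverse exists

Compute gcd(26832, 225684):
225684 = 8*26832 + 11028
26832 = 2*11028 + 4776
11028 = 2*4776 + 1476
4776 = 3*1476 + 348
1476 = 4*348 + 84
348 = 4*84 + 12
84 = 7*12 + 0
The gcd is 12, not 1, hence no inverse exists.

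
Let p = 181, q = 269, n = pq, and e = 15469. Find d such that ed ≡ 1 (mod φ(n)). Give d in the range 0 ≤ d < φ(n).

8869

φ(n) = (p−1)(q−1) = 180·268 = 48240.
Need d with 15469·d ≡ 1 (mod 48240). Apply the extended Euclidean algorithm:
48240 = 3·15469 + 1833
15469 = 8·1833 + 805
1833 = 2·805 + 223
805 = 3·223 + 136
223 = 1·136 + 87
136 = 1·87 + 49
87 = 1·49 + 38
49 = 1·38 + 11
38 = 3·11 + 5
11 = 2·5 + 1
5 = 5·1 + 0
Back-substitute:
1 = 11 − 2·5
1 = −2·38 + 7·11
1 = 7·49 − 9·38
1 = −9·87 + 16·49
1 = 16·136 − 25·87
1 = −25·223 + 41·136
1 = 41·805 − 148·223
1 = −148·1833 + 337·805
1 = 337·15469 − 2844·1833
1 = −2844·48240 + 8869·15469
So 15469·8869 ≡ 1 (mod 48240), hence d = 8869.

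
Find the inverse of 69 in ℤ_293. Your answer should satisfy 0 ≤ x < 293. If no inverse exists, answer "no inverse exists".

Run Euclid on (293, 69):
293 = 4·69 + 17
69 = 4·17 + 1
17 = 17·1 + 0
gcd = 1, so the inverse exists. Back-substitute:
1 = 69 − 4·17
1 = −4·293 + 17·69
So 69·17 ≡ 1 (mod 293).

17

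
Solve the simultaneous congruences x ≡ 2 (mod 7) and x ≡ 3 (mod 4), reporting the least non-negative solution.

Write x = 2 + 7·k. Then 7·k ≡ 3 − 2 ≡ 1 (mod 4).
Need 7⁻¹ mod 4. Extended Euclid on (4, 3):
4 = 1×3 + 1
3 = 3×1 + 0
Back-substitute:
1 = 4 − 3
7⁻¹ ≡ 3 (mod 4), so k ≡ 3·1 ≡ 3 (mod 4).
x = 2 + 7·3 = 23.

23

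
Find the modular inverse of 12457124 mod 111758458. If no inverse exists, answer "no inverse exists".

no inverse exists

Compute gcd(12457124, 111758458):
111758458 = 8·12457124 + 12101466
12457124 = 1·12101466 + 355658
12101466 = 34·355658 + 9094
355658 = 39·9094 + 992
9094 = 9·992 + 166
992 = 5·166 + 162
166 = 1·162 + 4
162 = 40·4 + 2
4 = 2·2 + 0
gcd(12457124, 111758458) = 2 ≠ 1, so 12457124 has no multiplicative inverse modulo 111758458.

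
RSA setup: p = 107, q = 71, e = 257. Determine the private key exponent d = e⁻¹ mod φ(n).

4273

φ(n) = (p−1)(q−1) = 106·70 = 7420.
Need d with 257·d ≡ 1 (mod 7420). Apply the extended Euclidean algorithm:
7420 = 28·257 + 224
257 = 1·224 + 33
224 = 6·33 + 26
33 = 1·26 + 7
26 = 3·7 + 5
7 = 1·5 + 2
5 = 2·2 + 1
2 = 2·1 + 0
Back-substitute:
1 = 5 − 2·2
1 = −2·7 + 3·5
1 = 3·26 − 11·7
1 = −11·33 + 14·26
1 = 14·224 − 95·33
1 = −95·257 + 109·224
1 = 109·7420 − 3147·257
So 257·(-3147) ≡ 1 (mod 7420), hence d ≡ -3147 ≡ 4273 (mod 7420).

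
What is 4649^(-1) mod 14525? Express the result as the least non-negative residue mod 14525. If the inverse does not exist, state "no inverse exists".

Extended Euclidean algorithm:
14525 = 3*4649 + 578
4649 = 8*578 + 25
578 = 23*25 + 3
25 = 8*3 + 1
3 = 3*1 + 0
Since gcd(4649, 14525) = 1, back-substitute to write 1 as a combination:
1 = 25 − 8·3
1 = −8·578 + 185·25
1 = 185·4649 − 1488·578
1 = −1488·14525 + 4649·4649
So 4649·4649 ≡ 1 (mod 14525).

4649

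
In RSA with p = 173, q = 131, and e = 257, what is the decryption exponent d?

22273

φ(n) = (p−1)(q−1) = 172·130 = 22360.
Need d with 257·d ≡ 1 (mod 22360). Apply the extended Euclidean algorithm:
22360 = 87*257 + 1
257 = 257*1 + 0
Back-substitute:
1 = 22360 − 87·257
So 257·(-87) ≡ 1 (mod 22360), hence d ≡ -87 ≡ 22273 (mod 22360).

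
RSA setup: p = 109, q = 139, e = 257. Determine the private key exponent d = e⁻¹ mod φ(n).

7481

φ(n) = (p−1)(q−1) = 108·138 = 14904.
Need d with 257·d ≡ 1 (mod 14904). Apply the extended Euclidean algorithm:
14904 = 57×257 + 255
257 = 1×255 + 2
255 = 127×2 + 1
2 = 2×1 + 0
Back-substitute:
1 = 255 − 127·2
1 = −127·257 + 128·255
1 = 128·14904 − 7423·257
So 257·(-7423) ≡ 1 (mod 14904), hence d ≡ -7423 ≡ 7481 (mod 14904).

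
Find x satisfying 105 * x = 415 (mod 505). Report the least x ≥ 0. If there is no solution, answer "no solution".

28

First find gcd(105, 505):
505 = 4×105 + 85
105 = 1×85 + 20
85 = 4×20 + 5
20 = 4×5 + 0
gcd = 5 and 5 | 415, so solutions exist. Divide through by 5: 21x ≡ 83 (mod 101).
Now find 21⁻¹ mod 101:
101 = 4*21 + 17
21 = 1*17 + 4
17 = 4*4 + 1
4 = 4*1 + 0
Back-substitute:
1 = 17 − 4·4
1 = −4·21 + 5·17
1 = 5·101 − 24·21
So 21·(-24) ≡ 1 (mod 101), i.e. 21⁻¹ ≡ 77.
Then x ≡ 77·83 ≡ 28 (mod 101); the smallest non-negative solution is x = 28.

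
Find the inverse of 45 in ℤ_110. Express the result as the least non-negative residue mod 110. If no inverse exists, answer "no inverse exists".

no inverse exists

Compute gcd(45, 110):
110 = 2*45 + 20
45 = 2*20 + 5
20 = 4*5 + 0
Since gcd = 5 > 1, 45 is not a unit mod 110.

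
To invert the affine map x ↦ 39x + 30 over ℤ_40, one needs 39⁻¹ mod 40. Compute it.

39

gcd(40, 39) by repeated division:
40 = 1×39 + 1
39 = 39×1 + 0
Since gcd(39, 40) = 1, back-substitute to write 1 as a combination:
1 = 40 − 39
Hence 39⁻¹ ≡ -1 ≡ 39 (mod 40).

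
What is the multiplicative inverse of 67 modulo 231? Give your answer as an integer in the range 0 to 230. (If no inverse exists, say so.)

100

Extended Euclidean algorithm:
231 = 3×67 + 30
67 = 2×30 + 7
30 = 4×7 + 2
7 = 3×2 + 1
2 = 2×1 + 0
Since gcd(67, 231) = 1, back-substitute to write 1 as a combination:
1 = 7 − 3·2
1 = −3·30 + 13·7
1 = 13·67 − 29·30
1 = −29·231 + 100·67
So 67·100 ≡ 1 (mod 231).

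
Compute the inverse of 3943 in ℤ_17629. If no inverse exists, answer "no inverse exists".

Extended Euclidean algorithm:
17629 = 4×3943 + 1857
3943 = 2×1857 + 229
1857 = 8×229 + 25
229 = 9×25 + 4
25 = 6×4 + 1
4 = 4×1 + 0
Since gcd(3943, 17629) = 1, back-substitute to write 1 as a combination:
1 = 25 − 6·4
1 = −6·229 + 55·25
1 = 55·1857 − 446·229
1 = −446·3943 + 947·1857
1 = 947·17629 − 4234·3943
Thus 3943·(-4234) ≡ 1 (mod 17629); reducing, -4234 mod 17629 = 13395.

13395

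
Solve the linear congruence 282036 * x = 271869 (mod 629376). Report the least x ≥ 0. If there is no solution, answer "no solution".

no solution

gcd(282036, 629376):
629376 = 2×282036 + 65304
282036 = 4×65304 + 20820
65304 = 3×20820 + 2844
20820 = 7×2844 + 912
2844 = 3×912 + 108
912 = 8×108 + 48
108 = 2×48 + 12
48 = 4×12 + 0
gcd = 12, but 12 ∤ 271869, so the congruence has no solution.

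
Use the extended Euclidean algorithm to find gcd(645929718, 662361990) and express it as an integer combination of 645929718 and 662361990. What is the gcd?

6

Repeated division:
662361990 = 1·645929718 + 16432272
645929718 = 39·16432272 + 5071110
16432272 = 3·5071110 + 1218942
5071110 = 4·1218942 + 195342
1218942 = 6·195342 + 46890
195342 = 4·46890 + 7782
46890 = 6·7782 + 198
7782 = 39·198 + 60
198 = 3·60 + 18
60 = 3·18 + 6
18 = 3·6 + 0
gcd(645929718, 662361990) = 6.
Express as a combination:
6 = 60 − 3·18
6 = −3·198 + 10·60
6 = 10·7782 − 393·198
6 = −393·46890 + 2368·7782
6 = 2368·195342 − 9865·46890
6 = −9865·1218942 + 61558·195342
6 = 61558·5071110 − 256097·1218942
6 = −256097·16432272 + 829849·5071110
6 = 829849·645929718 − 32620208·16432272
6 = −32620208·662361990 + 33450057·645929718
So 6 = (-32620208)·662361990 + (33450057)·645929718.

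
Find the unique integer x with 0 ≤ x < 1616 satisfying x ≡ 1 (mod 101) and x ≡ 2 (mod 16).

1314

Write x = 1 + 101·k. Then 101·k ≡ 2 − 1 ≡ 1 (mod 16).
Need 101⁻¹ mod 16. Extended Euclid on (16, 5):
16 = 3*5 + 1
5 = 5*1 + 0
Back-substitute:
1 = 16 − 3·5
101⁻¹ ≡ 13 (mod 16), so k ≡ 13·1 ≡ 13 (mod 16).
x = 1 + 101·13 = 1314.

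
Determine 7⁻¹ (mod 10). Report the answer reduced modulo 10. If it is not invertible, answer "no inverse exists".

Apply the Euclidean algorithm to 10 and 7:
10 = 1×7 + 3
7 = 2×3 + 1
3 = 3×1 + 0
Since gcd(7, 10) = 1, back-substitute to write 1 as a combination:
1 = 7 − 2·3
1 = −2·10 + 3·7
So 7·3 ≡ 1 (mod 10).

3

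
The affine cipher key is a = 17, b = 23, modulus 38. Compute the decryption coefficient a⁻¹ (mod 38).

9

Extended Euclidean algorithm:
38 = 2×17 + 4
17 = 4×4 + 1
4 = 4×1 + 0
The gcd is 1. Working backward:
1 = 17 − 4·4
1 = −4·38 + 9·17
So 17·9 ≡ 1 (mod 38).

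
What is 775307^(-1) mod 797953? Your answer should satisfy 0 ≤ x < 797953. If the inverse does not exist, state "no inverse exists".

no inverse exists

Compute gcd(775307, 797953):
797953 = 1×775307 + 22646
775307 = 34×22646 + 5343
22646 = 4×5343 + 1274
5343 = 4×1274 + 247
1274 = 5×247 + 39
247 = 6×39 + 13
39 = 3×13 + 0
The gcd is 13, not 1, hence no inverse exists.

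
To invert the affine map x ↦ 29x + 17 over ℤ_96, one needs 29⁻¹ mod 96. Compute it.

53

Run Euclid on (96, 29):
96 = 3×29 + 9
29 = 3×9 + 2
9 = 4×2 + 1
2 = 2×1 + 0
Since gcd(29, 96) = 1, back-substitute to write 1 as a combination:
1 = 9 − 4·2
1 = −4·29 + 13·9
1 = 13·96 − 43·29
So 29·(-43) ≡ 1 (mod 96), and -43 ≡ 53 (mod 96).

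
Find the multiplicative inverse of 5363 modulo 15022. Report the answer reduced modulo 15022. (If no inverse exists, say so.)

Run Euclid on (15022, 5363):
15022 = 2×5363 + 4296
5363 = 1×4296 + 1067
4296 = 4×1067 + 28
1067 = 38×28 + 3
28 = 9×3 + 1
3 = 3×1 + 0
Since gcd(5363, 15022) = 1, back-substitute to write 1 as a combination:
1 = 28 − 9·3
1 = −9·1067 + 343·28
1 = 343·4296 − 1381·1067
1 = −1381·5363 + 1724·4296
1 = 1724·15022 − 4829·5363
Hence 5363⁻¹ ≡ -4829 ≡ 10193 (mod 15022).

10193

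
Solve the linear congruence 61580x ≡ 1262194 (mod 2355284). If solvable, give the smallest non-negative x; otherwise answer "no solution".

gcd(61580, 2355284):
2355284 = 38·61580 + 15244
61580 = 4·15244 + 604
15244 = 25·604 + 144
604 = 4·144 + 28
144 = 5·28 + 4
28 = 7·4 + 0
gcd = 4, but 4 ∤ 1262194, so the congruence has no solution.

no solution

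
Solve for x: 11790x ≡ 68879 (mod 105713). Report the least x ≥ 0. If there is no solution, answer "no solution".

First find gcd(11790, 105713):
105713 = 8×11790 + 11393
11790 = 1×11393 + 397
11393 = 28×397 + 277
397 = 1×277 + 120
277 = 2×120 + 37
120 = 3×37 + 9
37 = 4×9 + 1
9 = 9×1 + 0
gcd = 1, so a unique solution mod 105713 exists.
Back-substitute for the Bézout coefficients:
1 = 37 − 4·9
1 = −4·120 + 13·37
1 = 13·277 − 30·120
1 = −30·397 + 43·277
1 = 43·11393 − 1234·397
1 = −1234·11790 + 1277·11393
1 = 1277·105713 − 11450·11790
So 11790·(-11450) ≡ 1 (mod 105713), giving 11790⁻¹ ≡ 94263.
x ≡ 11790⁻¹·68879 ≡ 94263·68879 ≡ 60143 (mod 105713).

60143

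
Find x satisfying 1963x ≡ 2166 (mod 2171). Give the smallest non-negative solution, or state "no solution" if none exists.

gcd(1963, 2171):
2171 = 1×1963 + 208
1963 = 9×208 + 91
208 = 2×91 + 26
91 = 3×26 + 13
26 = 2×13 + 0
gcd = 13, but 13 ∤ 2166, so the congruence has no solution.

no solution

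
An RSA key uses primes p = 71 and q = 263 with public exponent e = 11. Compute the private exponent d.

11671

φ(n) = (p−1)(q−1) = 70·262 = 18340.
Need d with 11·d ≡ 1 (mod 18340). Apply the extended Euclidean algorithm:
18340 = 1667*11 + 3
11 = 3*3 + 2
3 = 1*2 + 1
2 = 2*1 + 0
Back-substitute:
1 = 3 − 2
1 = −11 + 4·3
1 = 4·18340 − 6669·11
So 11·(-6669) ≡ 1 (mod 18340), hence d ≡ -6669 ≡ 11671 (mod 18340).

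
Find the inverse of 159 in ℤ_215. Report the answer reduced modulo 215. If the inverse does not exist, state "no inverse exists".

Run Euclid on (215, 159):
215 = 1×159 + 56
159 = 2×56 + 47
56 = 1×47 + 9
47 = 5×9 + 2
9 = 4×2 + 1
2 = 2×1 + 0
The gcd is 1. Working backward:
1 = 9 − 4·2
1 = −4·47 + 21·9
1 = 21·56 − 25·47
1 = −25·159 + 71·56
1 = 71·215 − 96·159
So 159·(-96) ≡ 1 (mod 215), and -96 ≡ 119 (mod 215).

119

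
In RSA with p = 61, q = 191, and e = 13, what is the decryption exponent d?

877

φ(n) = (p−1)(q−1) = 60·190 = 11400.
Need d with 13·d ≡ 1 (mod 11400). Apply the extended Euclidean algorithm:
11400 = 876·13 + 12
13 = 1·12 + 1
12 = 12·1 + 0
Back-substitute:
1 = 13 − 12
1 = −11400 + 877·13
So 13·877 ≡ 1 (mod 11400), hence d = 877.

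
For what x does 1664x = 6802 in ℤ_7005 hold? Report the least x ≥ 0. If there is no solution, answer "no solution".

First find gcd(1664, 7005):
7005 = 4*1664 + 349
1664 = 4*349 + 268
349 = 1*268 + 81
268 = 3*81 + 25
81 = 3*25 + 6
25 = 4*6 + 1
6 = 6*1 + 0
gcd = 1, so a unique solution mod 7005 exists.
Back-substitute for the Bézout coefficients:
1 = 25 − 4·6
1 = −4·81 + 13·25
1 = 13·268 − 43·81
1 = −43·349 + 56·268
1 = 56·1664 − 267·349
1 = −267·7005 + 1124·1664
So 1664·(1124) ≡ 1 (mod 7005), giving 1664⁻¹ ≡ 1124.
x ≡ 1664⁻¹·6802 ≡ 1124·6802 ≡ 2993 (mod 7005).

2993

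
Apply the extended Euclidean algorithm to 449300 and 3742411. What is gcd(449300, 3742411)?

1

Repeated division:
3742411 = 8·449300 + 148011
449300 = 3·148011 + 5267
148011 = 28·5267 + 535
5267 = 9·535 + 452
535 = 1·452 + 83
452 = 5·83 + 37
83 = 2·37 + 9
37 = 4·9 + 1
9 = 9·1 + 0
gcd(449300, 3742411) = 1.
Express as a combination:
1 = 37 − 4·9
1 = −4·83 + 9·37
1 = 9·452 − 49·83
1 = −49·535 + 58·452
1 = 58·5267 − 571·535
1 = −571·148011 + 16046·5267
1 = 16046·449300 − 48709·148011
1 = −48709·3742411 + 405718·449300
So 1 = (-48709)·3742411 + (405718)·449300.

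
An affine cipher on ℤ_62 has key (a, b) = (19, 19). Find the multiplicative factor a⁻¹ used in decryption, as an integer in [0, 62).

49

Extended Euclidean algorithm:
62 = 3*19 + 5
19 = 3*5 + 4
5 = 1*4 + 1
4 = 4*1 + 0
Since gcd(19, 62) = 1, back-substitute to write 1 as a combination:
1 = 5 − 4
1 = −19 + 4·5
1 = 4·62 − 13·19
Hence 19⁻¹ ≡ -13 ≡ 49 (mod 62).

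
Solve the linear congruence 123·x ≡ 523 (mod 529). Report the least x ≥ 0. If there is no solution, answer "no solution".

First find gcd(123, 529):
529 = 4*123 + 37
123 = 3*37 + 12
37 = 3*12 + 1
12 = 12*1 + 0
gcd = 1, so a unique solution mod 529 exists.
Back-substitute for the Bézout coefficients:
1 = 37 − 3·12
1 = −3·123 + 10·37
1 = 10·529 − 43·123
So 123·(-43) ≡ 1 (mod 529), giving 123⁻¹ ≡ 486.
x ≡ 123⁻¹·523 ≡ 486·523 ≡ 258 (mod 529).

258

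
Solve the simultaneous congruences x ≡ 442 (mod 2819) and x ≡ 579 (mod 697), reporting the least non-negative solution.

Write x = 442 + 2819·k. Then 2819·k ≡ 579 − 442 ≡ 137 (mod 697).
Need 2819⁻¹ mod 697. Extended Euclid on (697, 31):
697 = 22*31 + 15
31 = 2*15 + 1
15 = 15*1 + 0
Back-substitute:
1 = 31 − 2·15
1 = −2·697 + 45·31
2819⁻¹ ≡ 45 (mod 697), so k ≡ 45·137 ≡ 589 (mod 697).
x = 442 + 2819·589 = 1660833.

1660833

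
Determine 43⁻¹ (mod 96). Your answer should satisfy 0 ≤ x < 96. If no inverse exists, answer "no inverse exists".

gcd(96, 43) by repeated division:
96 = 2*43 + 10
43 = 4*10 + 3
10 = 3*3 + 1
3 = 3*1 + 0
Since gcd(43, 96) = 1, back-substitute to write 1 as a combination:
1 = 10 − 3·3
1 = −3·43 + 13·10
1 = 13·96 − 29·43
So 43·(-29) ≡ 1 (mod 96), and -29 ≡ 67 (mod 96).

67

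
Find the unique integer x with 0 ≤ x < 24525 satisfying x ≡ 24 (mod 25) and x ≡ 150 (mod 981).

4074

Write x = 24 + 25·k. Then 25·k ≡ 150 − 24 ≡ 126 (mod 981).
Need 25⁻¹ mod 981. Extended Euclid on (981, 25):
981 = 39·25 + 6
25 = 4·6 + 1
6 = 6·1 + 0
Back-substitute:
1 = 25 − 4·6
1 = −4·981 + 157·25
25⁻¹ ≡ 157 (mod 981), so k ≡ 157·126 ≡ 162 (mod 981).
x = 24 + 25·162 = 4074.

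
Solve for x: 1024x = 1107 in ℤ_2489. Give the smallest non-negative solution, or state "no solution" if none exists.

2230

First find gcd(1024, 2489):
2489 = 2×1024 + 441
1024 = 2×441 + 142
441 = 3×142 + 15
142 = 9×15 + 7
15 = 2×7 + 1
7 = 7×1 + 0
gcd = 1, so a unique solution mod 2489 exists.
Back-substitute for the Bézout coefficients:
1 = 15 − 2·7
1 = −2·142 + 19·15
1 = 19·441 − 59·142
1 = −59·1024 + 137·441
1 = 137·2489 − 333·1024
So 1024·(-333) ≡ 1 (mod 2489), giving 1024⁻¹ ≡ 2156.
x ≡ 1024⁻¹·1107 ≡ 2156·1107 ≡ 2230 (mod 2489).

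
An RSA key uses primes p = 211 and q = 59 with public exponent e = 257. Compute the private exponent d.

φ(n) = (p−1)(q−1) = 210·58 = 12180.
Need d with 257·d ≡ 1 (mod 12180). Apply the extended Euclidean algorithm:
12180 = 47*257 + 101
257 = 2*101 + 55
101 = 1*55 + 46
55 = 1*46 + 9
46 = 5*9 + 1
9 = 9*1 + 0
Back-substitute:
1 = 46 − 5·9
1 = −5·55 + 6·46
1 = 6·101 − 11·55
1 = −11·257 + 28·101
1 = 28·12180 − 1327·257
So 257·(-1327) ≡ 1 (mod 12180), hence d ≡ -1327 ≡ 10853 (mod 12180).

10853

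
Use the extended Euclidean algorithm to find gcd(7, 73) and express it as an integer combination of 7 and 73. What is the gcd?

1

Apply Euclid's algorithm to 73 and 7:
73 = 10·7 + 3
7 = 2·3 + 1
3 = 3·1 + 0
gcd(7, 73) = 1.
Express as a combination:
1 = 7 − 2·3
1 = −2·73 + 21·7
So 1 = (-2)·73 + (21)·7.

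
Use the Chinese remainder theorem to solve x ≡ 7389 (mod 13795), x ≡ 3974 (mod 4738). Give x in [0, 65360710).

Write x = 7389 + 13795·k. Then 13795·k ≡ 3974 − 7389 ≡ 1323 (mod 4738).
Need 13795⁻¹ mod 4738. Extended Euclid on (4738, 4319):
4738 = 1·4319 + 419
4319 = 10·419 + 129
419 = 3·129 + 32
129 = 4·32 + 1
32 = 32·1 + 0
Back-substitute:
1 = 129 − 4·32
1 = −4·419 + 13·129
1 = 13·4319 − 134·419
1 = −134·4738 + 147·4319
13795⁻¹ ≡ 147 (mod 4738), so k ≡ 147·1323 ≡ 223 (mod 4738).
x = 7389 + 13795·223 = 3083674.

3083674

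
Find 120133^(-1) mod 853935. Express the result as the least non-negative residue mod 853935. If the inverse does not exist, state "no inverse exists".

201007

Extended Euclidean algorithm:
853935 = 7·120133 + 13004
120133 = 9·13004 + 3097
13004 = 4·3097 + 616
3097 = 5·616 + 17
616 = 36·17 + 4
17 = 4·4 + 1
4 = 4·1 + 0
The gcd is 1. Working backward:
1 = 17 − 4·4
1 = −4·616 + 145·17
1 = 145·3097 − 729·616
1 = −729·13004 + 3061·3097
1 = 3061·120133 − 28278·13004
1 = −28278·853935 + 201007·120133
So 120133·201007 ≡ 1 (mod 853935).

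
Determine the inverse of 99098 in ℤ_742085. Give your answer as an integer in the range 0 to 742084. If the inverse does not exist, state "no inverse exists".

Apply the Euclidean algorithm to 742085 and 99098:
742085 = 7·99098 + 48399
99098 = 2·48399 + 2300
48399 = 21·2300 + 99
2300 = 23·99 + 23
99 = 4·23 + 7
23 = 3·7 + 2
7 = 3·2 + 1
2 = 2·1 + 0
gcd = 1, so the inverse exists. Back-substitute:
1 = 7 − 3·2
1 = −3·23 + 10·7
1 = 10·99 − 43·23
1 = −43·2300 + 999·99
1 = 999·48399 − 21022·2300
1 = −21022·99098 + 43043·48399
1 = 43043·742085 − 322323·99098
Hence 99098⁻¹ ≡ -322323 ≡ 419762 (mod 742085).

419762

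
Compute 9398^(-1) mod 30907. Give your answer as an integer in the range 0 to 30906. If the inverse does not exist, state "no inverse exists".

23616

Extended Euclidean algorithm:
30907 = 3·9398 + 2713
9398 = 3·2713 + 1259
2713 = 2·1259 + 195
1259 = 6·195 + 89
195 = 2·89 + 17
89 = 5·17 + 4
17 = 4·4 + 1
4 = 4·1 + 0
Since gcd(9398, 30907) = 1, back-substitute to write 1 as a combination:
1 = 17 − 4·4
1 = −4·89 + 21·17
1 = 21·195 − 46·89
1 = −46·1259 + 297·195
1 = 297·2713 − 640·1259
1 = −640·9398 + 2217·2713
1 = 2217·30907 − 7291·9398
Thus 9398·(-7291) ≡ 1 (mod 30907); reducing, -7291 mod 30907 = 23616.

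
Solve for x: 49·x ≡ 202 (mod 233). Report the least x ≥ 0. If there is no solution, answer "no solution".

First find gcd(49, 233):
233 = 4×49 + 37
49 = 1×37 + 12
37 = 3×12 + 1
12 = 12×1 + 0
gcd = 1, so a unique solution mod 233 exists.
Back-substitute for the Bézout coefficients:
1 = 37 − 3·12
1 = −3·49 + 4·37
1 = 4·233 − 19·49
So 49·(-19) ≡ 1 (mod 233), giving 49⁻¹ ≡ 214.
x ≡ 49⁻¹·202 ≡ 214·202 ≡ 123 (mod 233).

123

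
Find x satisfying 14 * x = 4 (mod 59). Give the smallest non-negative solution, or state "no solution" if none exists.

First find gcd(14, 59):
59 = 4×14 + 3
14 = 4×3 + 2
3 = 1×2 + 1
2 = 2×1 + 0
gcd = 1, so a unique solution mod 59 exists.
Back-substitute for the Bézout coefficients:
1 = 3 − 2
1 = −14 + 5·3
1 = 5·59 − 21·14
So 14·(-21) ≡ 1 (mod 59), giving 14⁻¹ ≡ 38.
x ≡ 14⁻¹·4 ≡ 38·4 ≡ 34 (mod 59).

34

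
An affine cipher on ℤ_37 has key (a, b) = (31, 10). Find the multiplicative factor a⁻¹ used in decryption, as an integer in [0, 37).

6

Apply the Euclidean algorithm to 37 and 31:
37 = 1·31 + 6
31 = 5·6 + 1
6 = 6·1 + 0
The gcd is 1. Working backward:
1 = 31 − 5·6
1 = −5·37 + 6·31
So 31·6 ≡ 1 (mod 37).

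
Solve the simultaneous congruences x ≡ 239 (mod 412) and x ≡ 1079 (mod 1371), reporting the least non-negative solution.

494639

Write x = 239 + 412·k. Then 412·k ≡ 1079 − 239 ≡ 840 (mod 1371).
Need 412⁻¹ mod 1371. Extended Euclid on (1371, 412):
1371 = 3×412 + 135
412 = 3×135 + 7
135 = 19×7 + 2
7 = 3×2 + 1
2 = 2×1 + 0
Back-substitute:
1 = 7 − 3·2
1 = −3·135 + 58·7
1 = 58·412 − 177·135
1 = −177·1371 + 589·412
412⁻¹ ≡ 589 (mod 1371), so k ≡ 589·840 ≡ 1200 (mod 1371).
x = 239 + 412·1200 = 494639.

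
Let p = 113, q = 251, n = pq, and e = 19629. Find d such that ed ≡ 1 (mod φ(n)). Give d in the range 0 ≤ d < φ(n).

6469

φ(n) = (p−1)(q−1) = 112·250 = 28000.
Need d with 19629·d ≡ 1 (mod 28000). Apply the extended Euclidean algorithm:
28000 = 1×19629 + 8371
19629 = 2×8371 + 2887
8371 = 2×2887 + 2597
2887 = 1×2597 + 290
2597 = 8×290 + 277
290 = 1×277 + 13
277 = 21×13 + 4
13 = 3×4 + 1
4 = 4×1 + 0
Back-substitute:
1 = 13 − 3·4
1 = −3·277 + 64·13
1 = 64·290 − 67·277
1 = −67·2597 + 600·290
1 = 600·2887 − 667·2597
1 = −667·8371 + 1934·2887
1 = 1934·19629 − 4535·8371
1 = −4535·28000 + 6469·19629
So 19629·6469 ≡ 1 (mod 28000), hence d = 6469.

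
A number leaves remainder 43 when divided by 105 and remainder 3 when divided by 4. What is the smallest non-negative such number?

43

Write x = 43 + 105·k. Then 105·k ≡ 3 − 43 ≡ 0 (mod 4).
Need 105⁻¹ mod 4. Extended Euclid on (4, 1):
4 = 4*1 + 0
105⁻¹ ≡ 1 (mod 4), so k ≡ 1·0 ≡ 0 (mod 4).
x = 43 + 105·0 = 43.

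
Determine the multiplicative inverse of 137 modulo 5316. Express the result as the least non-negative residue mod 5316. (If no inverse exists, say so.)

Run Euclid on (5316, 137):
5316 = 38×137 + 110
137 = 1×110 + 27
110 = 4×27 + 2
27 = 13×2 + 1
2 = 2×1 + 0
Since gcd(137, 5316) = 1, back-substitute to write 1 as a combination:
1 = 27 − 13·2
1 = −13·110 + 53·27
1 = 53·137 − 66·110
1 = −66·5316 + 2561·137
So 137·2561 ≡ 1 (mod 5316).

2561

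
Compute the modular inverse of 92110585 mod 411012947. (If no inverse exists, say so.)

Extended Euclidean algorithm:
411012947 = 4×92110585 + 42570607
92110585 = 2×42570607 + 6969371
42570607 = 6×6969371 + 754381
6969371 = 9×754381 + 179942
754381 = 4×179942 + 34613
179942 = 5×34613 + 6877
34613 = 5×6877 + 228
6877 = 30×228 + 37
228 = 6×37 + 6
37 = 6×6 + 1
6 = 6×1 + 0
Since gcd(92110585, 411012947) = 1, back-substitute to write 1 as a combination:
1 = 37 − 6·6
1 = −6·228 + 37·37
1 = 37·6877 − 1116·228
1 = −1116·34613 + 5617·6877
1 = 5617·179942 − 29201·34613
1 = −29201·754381 + 122421·179942
1 = 122421·6969371 − 1130990·754381
1 = −1130990·42570607 + 6908361·6969371
1 = 6908361·92110585 − 14947712·42570607
1 = −14947712·411012947 + 66699209·92110585
So 92110585·66699209 ≡ 1 (mod 411012947).

66699209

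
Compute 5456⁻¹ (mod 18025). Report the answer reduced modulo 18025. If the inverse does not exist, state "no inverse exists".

gcd(18025, 5456) by repeated division:
18025 = 3*5456 + 1657
5456 = 3*1657 + 485
1657 = 3*485 + 202
485 = 2*202 + 81
202 = 2*81 + 40
81 = 2*40 + 1
40 = 40*1 + 0
The gcd is 1. Working backward:
1 = 81 − 2·40
1 = −2·202 + 5·81
1 = 5·485 − 12·202
1 = −12·1657 + 41·485
1 = 41·5456 − 135·1657
1 = −135·18025 + 446·5456
So 5456·446 ≡ 1 (mod 18025).

446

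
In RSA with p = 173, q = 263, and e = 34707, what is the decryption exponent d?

φ(n) = (p−1)(q−1) = 172·262 = 45064.
Need d with 34707·d ≡ 1 (mod 45064). Apply the extended Euclidean algorithm:
45064 = 1*34707 + 10357
34707 = 3*10357 + 3636
10357 = 2*3636 + 3085
3636 = 1*3085 + 551
3085 = 5*551 + 330
551 = 1*330 + 221
330 = 1*221 + 109
221 = 2*109 + 3
109 = 36*3 + 1
3 = 3*1 + 0
Back-substitute:
1 = 109 − 36·3
1 = −36·221 + 73·109
1 = 73·330 − 109·221
1 = −109·551 + 182·330
1 = 182·3085 − 1019·551
1 = −1019·3636 + 1201·3085
1 = 1201·10357 − 3421·3636
1 = −3421·34707 + 11464·10357
1 = 11464·45064 − 14885·34707
So 34707·(-14885) ≡ 1 (mod 45064), hence d ≡ -14885 ≡ 30179 (mod 45064).

30179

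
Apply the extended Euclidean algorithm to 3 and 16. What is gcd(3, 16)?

1

Repeated division:
16 = 5×3 + 1
3 = 3×1 + 0
gcd(3, 16) = 1.
Back-substituting:
1 = 16 − 5·3
So 1 = (1)·16 + (-5)·3.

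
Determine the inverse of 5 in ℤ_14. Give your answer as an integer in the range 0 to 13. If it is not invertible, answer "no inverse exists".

3

Extended Euclidean algorithm:
14 = 2×5 + 4
5 = 1×4 + 1
4 = 4×1 + 0
Since gcd(5, 14) = 1, back-substitute to write 1 as a combination:
1 = 5 − 4
1 = −14 + 3·5
So 5·3 ≡ 1 (mod 14).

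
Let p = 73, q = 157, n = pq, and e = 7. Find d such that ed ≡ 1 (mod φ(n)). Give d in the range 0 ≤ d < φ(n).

φ(n) = (p−1)(q−1) = 72·156 = 11232.
Need d with 7·d ≡ 1 (mod 11232). Apply the extended Euclidean algorithm:
11232 = 1604·7 + 4
7 = 1·4 + 3
4 = 1·3 + 1
3 = 3·1 + 0
Back-substitute:
1 = 4 − 3
1 = −7 + 2·4
1 = 2·11232 − 3209·7
So 7·(-3209) ≡ 1 (mod 11232), hence d ≡ -3209 ≡ 8023 (mod 11232).

8023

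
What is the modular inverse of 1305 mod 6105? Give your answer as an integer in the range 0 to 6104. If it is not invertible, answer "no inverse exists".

Euclidean algorithm on 6105, 1305:
6105 = 4×1305 + 885
1305 = 1×885 + 420
885 = 2×420 + 45
420 = 9×45 + 15
45 = 3×15 + 0
gcd(1305, 6105) = 15 ≠ 1, so 1305 has no multiplicative inverse modulo 6105.

no inverse exists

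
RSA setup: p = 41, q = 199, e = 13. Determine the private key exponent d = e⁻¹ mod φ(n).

φ(n) = (p−1)(q−1) = 40·198 = 7920.
Need d with 13·d ≡ 1 (mod 7920). Apply the extended Euclidean algorithm:
7920 = 609×13 + 3
13 = 4×3 + 1
3 = 3×1 + 0
Back-substitute:
1 = 13 − 4·3
1 = −4·7920 + 2437·13
So 13·2437 ≡ 1 (mod 7920), hence d = 2437.

2437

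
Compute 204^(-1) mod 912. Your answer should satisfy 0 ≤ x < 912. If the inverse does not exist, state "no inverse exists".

Compute gcd(204, 912):
912 = 4·204 + 96
204 = 2·96 + 12
96 = 8·12 + 0
The gcd is 12, not 1, hence no inverse exists.

no inverse exists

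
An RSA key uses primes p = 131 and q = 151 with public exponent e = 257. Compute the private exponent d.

18893

φ(n) = (p−1)(q−1) = 130·150 = 19500.
Need d with 257·d ≡ 1 (mod 19500). Apply the extended Euclidean algorithm:
19500 = 75·257 + 225
257 = 1·225 + 32
225 = 7·32 + 1
32 = 32·1 + 0
Back-substitute:
1 = 225 − 7·32
1 = −7·257 + 8·225
1 = 8·19500 − 607·257
So 257·(-607) ≡ 1 (mod 19500), hence d ≡ -607 ≡ 18893 (mod 19500).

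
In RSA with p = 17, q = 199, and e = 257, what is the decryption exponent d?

641

φ(n) = (p−1)(q−1) = 16·198 = 3168.
Need d with 257·d ≡ 1 (mod 3168). Apply the extended Euclidean algorithm:
3168 = 12·257 + 84
257 = 3·84 + 5
84 = 16·5 + 4
5 = 1·4 + 1
4 = 4·1 + 0
Back-substitute:
1 = 5 − 4
1 = −84 + 17·5
1 = 17·257 − 52·84
1 = −52·3168 + 641·257
So 257·641 ≡ 1 (mod 3168), hence d = 641.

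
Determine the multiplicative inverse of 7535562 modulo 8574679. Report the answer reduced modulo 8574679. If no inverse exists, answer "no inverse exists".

6454752

Extended Euclidean algorithm:
8574679 = 1·7535562 + 1039117
7535562 = 7·1039117 + 261743
1039117 = 3·261743 + 253888
261743 = 1·253888 + 7855
253888 = 32·7855 + 2528
7855 = 3·2528 + 271
2528 = 9·271 + 89
271 = 3·89 + 4
89 = 22·4 + 1
4 = 4·1 + 0
The gcd is 1. Working backward:
1 = 89 − 22·4
1 = −22·271 + 67·89
1 = 67·2528 − 625·271
1 = −625·7855 + 1942·2528
1 = 1942·253888 − 62769·7855
1 = −62769·261743 + 64711·253888
1 = 64711·1039117 − 256902·261743
1 = −256902·7535562 + 1863025·1039117
1 = 1863025·8574679 − 2119927·7535562
So 7535562·(-2119927) ≡ 1 (mod 8574679), and -2119927 ≡ 6454752 (mod 8574679).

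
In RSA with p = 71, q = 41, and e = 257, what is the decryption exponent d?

φ(n) = (p−1)(q−1) = 70·40 = 2800.
Need d with 257·d ≡ 1 (mod 2800). Apply the extended Euclidean algorithm:
2800 = 10·257 + 230
257 = 1·230 + 27
230 = 8·27 + 14
27 = 1·14 + 13
14 = 1·13 + 1
13 = 13·1 + 0
Back-substitute:
1 = 14 − 13
1 = −27 + 2·14
1 = 2·230 − 17·27
1 = −17·257 + 19·230
1 = 19·2800 − 207·257
So 257·(-207) ≡ 1 (mod 2800), hence d ≡ -207 ≡ 2593 (mod 2800).

2593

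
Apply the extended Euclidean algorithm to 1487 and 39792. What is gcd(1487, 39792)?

1

Euclidean algorithm:
39792 = 26·1487 + 1130
1487 = 1·1130 + 357
1130 = 3·357 + 59
357 = 6·59 + 3
59 = 19·3 + 2
3 = 1·2 + 1
2 = 2·1 + 0
gcd(1487, 39792) = 1.
Back-substituting:
1 = 3 − 2
1 = −59 + 20·3
1 = 20·357 − 121·59
1 = −121·1130 + 383·357
1 = 383·1487 − 504·1130
1 = −504·39792 + 13487·1487
So 1 = (-504)·39792 + (13487)·1487.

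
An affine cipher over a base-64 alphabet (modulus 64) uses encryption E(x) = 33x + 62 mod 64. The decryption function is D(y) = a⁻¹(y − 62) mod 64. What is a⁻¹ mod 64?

33

Apply the Euclidean algorithm to 64 and 33:
64 = 1·33 + 31
33 = 1·31 + 2
31 = 15·2 + 1
2 = 2·1 + 0
Since gcd(33, 64) = 1, back-substitute to write 1 as a combination:
1 = 31 − 15·2
1 = −15·33 + 16·31
1 = 16·64 − 31·33
So 33·(-31) ≡ 1 (mod 64), and -31 ≡ 33 (mod 64).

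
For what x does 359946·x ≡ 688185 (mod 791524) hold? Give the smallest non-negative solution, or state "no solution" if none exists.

no solution

gcd(359946, 791524):
791524 = 2*359946 + 71632
359946 = 5*71632 + 1786
71632 = 40*1786 + 192
1786 = 9*192 + 58
192 = 3*58 + 18
58 = 3*18 + 4
18 = 4*4 + 2
4 = 2*2 + 0
gcd = 2, but 2 ∤ 688185, so the congruence has no solution.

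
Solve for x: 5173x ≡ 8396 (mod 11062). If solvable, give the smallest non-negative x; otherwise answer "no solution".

8134

First find gcd(5173, 11062):
11062 = 2×5173 + 716
5173 = 7×716 + 161
716 = 4×161 + 72
161 = 2×72 + 17
72 = 4×17 + 4
17 = 4×4 + 1
4 = 4×1 + 0
gcd = 1, so a unique solution mod 11062 exists.
Back-substitute for the Bézout coefficients:
1 = 17 − 4·4
1 = −4·72 + 17·17
1 = 17·161 − 38·72
1 = −38·716 + 169·161
1 = 169·5173 − 1221·716
1 = −1221·11062 + 2611·5173
So 5173·(2611) ≡ 1 (mod 11062), giving 5173⁻¹ ≡ 2611.
x ≡ 5173⁻¹·8396 ≡ 2611·8396 ≡ 8134 (mod 11062).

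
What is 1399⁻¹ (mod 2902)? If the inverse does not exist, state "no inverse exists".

Run Euclid on (2902, 1399):
2902 = 2·1399 + 104
1399 = 13·104 + 47
104 = 2·47 + 10
47 = 4·10 + 7
10 = 1·7 + 3
7 = 2·3 + 1
3 = 3·1 + 0
gcd = 1, so the inverse exists. Back-substitute:
1 = 7 − 2·3
1 = −2·10 + 3·7
1 = 3·47 − 14·10
1 = −14·104 + 31·47
1 = 31·1399 − 417·104
1 = −417·2902 + 865·1399
So 1399·865 ≡ 1 (mod 2902).

865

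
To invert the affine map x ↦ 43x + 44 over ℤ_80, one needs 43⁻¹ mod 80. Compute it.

Run Euclid on (80, 43):
80 = 1×43 + 37
43 = 1×37 + 6
37 = 6×6 + 1
6 = 6×1 + 0
gcd = 1, so the inverse exists. Back-substitute:
1 = 37 − 6·6
1 = −6·43 + 7·37
1 = 7·80 − 13·43
Thus 43·(-13) ≡ 1 (mod 80); reducing, -13 mod 80 = 67.

67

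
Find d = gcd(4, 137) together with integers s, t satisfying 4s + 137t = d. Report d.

Apply Euclid's algorithm to 137 and 4:
137 = 34*4 + 1
4 = 4*1 + 0
gcd(4, 137) = 1.
Express as a combination:
1 = 137 − 34·4
So 1 = (1)·137 + (-34)·4.

1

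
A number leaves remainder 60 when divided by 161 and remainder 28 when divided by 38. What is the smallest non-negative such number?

Write x = 60 + 161·k. Then 161·k ≡ 28 − 60 ≡ 6 (mod 38).
Need 161⁻¹ mod 38. Extended Euclid on (38, 9):
38 = 4*9 + 2
9 = 4*2 + 1
2 = 2*1 + 0
Back-substitute:
1 = 9 − 4·2
1 = −4·38 + 17·9
161⁻¹ ≡ 17 (mod 38), so k ≡ 17·6 ≡ 26 (mod 38).
x = 60 + 161·26 = 4246.

4246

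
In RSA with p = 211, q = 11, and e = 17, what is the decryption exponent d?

1853

φ(n) = (p−1)(q−1) = 210·10 = 2100.
Need d with 17·d ≡ 1 (mod 2100). Apply the extended Euclidean algorithm:
2100 = 123·17 + 9
17 = 1·9 + 8
9 = 1·8 + 1
8 = 8·1 + 0
Back-substitute:
1 = 9 − 8
1 = −17 + 2·9
1 = 2·2100 − 247·17
So 17·(-247) ≡ 1 (mod 2100), hence d ≡ -247 ≡ 1853 (mod 2100).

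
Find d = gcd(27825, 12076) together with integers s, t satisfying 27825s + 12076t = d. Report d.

Repeated division:
27825 = 2·12076 + 3673
12076 = 3·3673 + 1057
3673 = 3·1057 + 502
1057 = 2·502 + 53
502 = 9·53 + 25
53 = 2·25 + 3
25 = 8·3 + 1
3 = 3·1 + 0
gcd(27825, 12076) = 1.
Working backward:
1 = 25 − 8·3
1 = −8·53 + 17·25
1 = 17·502 − 161·53
1 = −161·1057 + 339·502
1 = 339·3673 − 1178·1057
1 = −1178·12076 + 3873·3673
1 = 3873·27825 − 8924·12076
So 1 = (3873)·27825 + (-8924)·12076.

1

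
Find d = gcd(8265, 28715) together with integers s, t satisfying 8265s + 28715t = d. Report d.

Apply Euclid's algorithm to 28715 and 8265:
28715 = 3×8265 + 3920
8265 = 2×3920 + 425
3920 = 9×425 + 95
425 = 4×95 + 45
95 = 2×45 + 5
45 = 9×5 + 0
gcd(8265, 28715) = 5.
Back-substituting:
5 = 95 − 2·45
5 = −2·425 + 9·95
5 = 9·3920 − 83·425
5 = −83·8265 + 175·3920
5 = 175·28715 − 608·8265
So 5 = (175)·28715 + (-608)·8265.

5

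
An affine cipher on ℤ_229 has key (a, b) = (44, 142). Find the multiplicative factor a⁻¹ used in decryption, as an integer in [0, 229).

Apply the Euclidean algorithm to 229 and 44:
229 = 5*44 + 9
44 = 4*9 + 8
9 = 1*8 + 1
8 = 8*1 + 0
Since gcd(44, 229) = 1, back-substitute to write 1 as a combination:
1 = 9 − 8
1 = −44 + 5·9
1 = 5·229 − 26·44
Thus 44·(-26) ≡ 1 (mod 229); reducing, -26 mod 229 = 203.

203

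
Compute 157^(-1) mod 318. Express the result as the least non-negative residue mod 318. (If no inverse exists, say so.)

79

gcd(318, 157) by repeated division:
318 = 2*157 + 4
157 = 39*4 + 1
4 = 4*1 + 0
gcd = 1, so the inverse exists. Back-substitute:
1 = 157 − 39·4
1 = −39·318 + 79·157
So 157·79 ≡ 1 (mod 318).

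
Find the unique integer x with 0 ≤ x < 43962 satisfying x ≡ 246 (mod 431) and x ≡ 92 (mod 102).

35588

Write x = 246 + 431·k. Then 431·k ≡ 92 − 246 ≡ 50 (mod 102).
Need 431⁻¹ mod 102. Extended Euclid on (102, 23):
102 = 4·23 + 10
23 = 2·10 + 3
10 = 3·3 + 1
3 = 3·1 + 0
Back-substitute:
1 = 10 − 3·3
1 = −3·23 + 7·10
1 = 7·102 − 31·23
431⁻¹ ≡ 71 (mod 102), so k ≡ 71·50 ≡ 82 (mod 102).
x = 246 + 431·82 = 35588.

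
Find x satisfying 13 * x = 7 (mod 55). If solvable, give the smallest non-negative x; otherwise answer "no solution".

First find gcd(13, 55):
55 = 4×13 + 3
13 = 4×3 + 1
3 = 3×1 + 0
gcd = 1, so a unique solution mod 55 exists.
Back-substitute for the Bézout coefficients:
1 = 13 − 4·3
1 = −4·55 + 17·13
So 13·(17) ≡ 1 (mod 55), giving 13⁻¹ ≡ 17.
x ≡ 13⁻¹·7 ≡ 17·7 ≡ 9 (mod 55).

9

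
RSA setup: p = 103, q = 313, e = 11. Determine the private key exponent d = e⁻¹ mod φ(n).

28931

φ(n) = (p−1)(q−1) = 102·312 = 31824.
Need d with 11·d ≡ 1 (mod 31824). Apply the extended Euclidean algorithm:
31824 = 2893·11 + 1
11 = 11·1 + 0
Back-substitute:
1 = 31824 − 2893·11
So 11·(-2893) ≡ 1 (mod 31824), hence d ≡ -2893 ≡ 28931 (mod 31824).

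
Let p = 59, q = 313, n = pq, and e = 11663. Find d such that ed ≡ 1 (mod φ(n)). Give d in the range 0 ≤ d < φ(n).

φ(n) = (p−1)(q−1) = 58·312 = 18096.
Need d with 11663·d ≡ 1 (mod 18096). Apply the extended Euclidean algorithm:
18096 = 1×11663 + 6433
11663 = 1×6433 + 5230
6433 = 1×5230 + 1203
5230 = 4×1203 + 418
1203 = 2×418 + 367
418 = 1×367 + 51
367 = 7×51 + 10
51 = 5×10 + 1
10 = 10×1 + 0
Back-substitute:
1 = 51 − 5·10
1 = −5·367 + 36·51
1 = 36·418 − 41·367
1 = −41·1203 + 118·418
1 = 118·5230 − 513·1203
1 = −513·6433 + 631·5230
1 = 631·11663 − 1144·6433
1 = −1144·18096 + 1775·11663
So 11663·1775 ≡ 1 (mod 18096), hence d = 1775.

1775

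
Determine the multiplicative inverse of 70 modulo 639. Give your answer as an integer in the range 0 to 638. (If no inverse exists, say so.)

gcd(639, 70) by repeated division:
639 = 9×70 + 9
70 = 7×9 + 7
9 = 1×7 + 2
7 = 3×2 + 1
2 = 2×1 + 0
Since gcd(70, 639) = 1, back-substitute to write 1 as a combination:
1 = 7 − 3·2
1 = −3·9 + 4·7
1 = 4·70 − 31·9
1 = −31·639 + 283·70
So 70·283 ≡ 1 (mod 639).

283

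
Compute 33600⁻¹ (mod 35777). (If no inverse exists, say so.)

no inverse exists

Euclidean algorithm on 35777, 33600:
35777 = 1*33600 + 2177
33600 = 15*2177 + 945
2177 = 2*945 + 287
945 = 3*287 + 84
287 = 3*84 + 35
84 = 2*35 + 14
35 = 2*14 + 7
14 = 2*7 + 0
The gcd is 7, not 1, hence no inverse exists.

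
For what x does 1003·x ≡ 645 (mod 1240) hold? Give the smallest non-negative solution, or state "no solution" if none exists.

735

First find gcd(1003, 1240):
1240 = 1·1003 + 237
1003 = 4·237 + 55
237 = 4·55 + 17
55 = 3·17 + 4
17 = 4·4 + 1
4 = 4·1 + 0
gcd = 1, so a unique solution mod 1240 exists.
Back-substitute for the Bézout coefficients:
1 = 17 − 4·4
1 = −4·55 + 13·17
1 = 13·237 − 56·55
1 = −56·1003 + 237·237
1 = 237·1240 − 293·1003
So 1003·(-293) ≡ 1 (mod 1240), giving 1003⁻¹ ≡ 947.
x ≡ 1003⁻¹·645 ≡ 947·645 ≡ 735 (mod 1240).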